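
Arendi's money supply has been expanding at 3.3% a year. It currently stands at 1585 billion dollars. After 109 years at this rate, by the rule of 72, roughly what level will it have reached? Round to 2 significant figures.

Doubling time ≈ 72/3.3 = 21.82 years.
109 years is 109/21.82 ≈ 5.00 doublings, a factor of 2^5.00 ≈ 32.00.
1585 × 32.00 ≈ 51000 billion dollars.

51000 billion dollars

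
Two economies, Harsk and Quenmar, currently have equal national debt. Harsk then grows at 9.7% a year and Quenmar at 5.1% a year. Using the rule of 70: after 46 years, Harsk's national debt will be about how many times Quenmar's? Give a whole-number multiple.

Harsk pulls ahead at 4.6 pp per year, so the ratio doubles every 70/4.6 ≈ 15.22 years.
In 46 years that's 3.02 doublings: 2^3.02 ≈ 8.

≈ 8 times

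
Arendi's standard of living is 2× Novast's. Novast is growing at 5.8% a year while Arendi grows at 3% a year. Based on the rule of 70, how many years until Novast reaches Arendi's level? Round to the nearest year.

roughly 25 years

What matters is the difference: 2.8 pp.
Rule of 70 on the gap: the ratio halves every 70/2.8 ≈ 25.00 years.
A 2× gap closes after 1 halving: 1 × 25.00 ≈ 25 years.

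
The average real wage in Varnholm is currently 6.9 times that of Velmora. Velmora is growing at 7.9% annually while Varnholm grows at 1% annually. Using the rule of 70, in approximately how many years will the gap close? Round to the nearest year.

about 28 years

The growth-rate gap is 7.9% − 1% = 6.9 percentage points.
So the ratio between them halves every 70/6.9 ≈ 10.14 years.
A 6.9 times gap takes log₂(6.9) ≈ 2.79 halvings to close: 2.79 × 10.14 ≈ 28 years.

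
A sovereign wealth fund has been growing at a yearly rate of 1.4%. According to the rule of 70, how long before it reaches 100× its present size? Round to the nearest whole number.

Doubling time ≈ 70/1.4 = 50.00 years.
Reaching 100× takes log₂(100) ≈ 6.64 doublings.
6.64 × 50.00 ≈ 332 years.

≈ 332 years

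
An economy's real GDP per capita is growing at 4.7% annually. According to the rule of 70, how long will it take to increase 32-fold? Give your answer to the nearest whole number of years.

roughly 74 years

One doubling takes 70/4.7 = 14.89 years.
32 = 2^5, so 5 doublings → 74 years.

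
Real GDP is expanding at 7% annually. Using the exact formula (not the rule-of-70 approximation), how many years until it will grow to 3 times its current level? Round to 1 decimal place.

t = ln(3) / ln(1 + 0.07) = 1.0986 / 0.067659 ≈ 16.24.

16.2 years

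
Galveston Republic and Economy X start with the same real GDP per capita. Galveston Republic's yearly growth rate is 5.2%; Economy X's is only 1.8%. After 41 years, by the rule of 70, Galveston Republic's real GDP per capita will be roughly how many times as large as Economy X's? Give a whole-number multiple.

≈ 4 times

Rate gap = 5.2% − 1.8% = 3.4 points.
The ratio doubles every 70/3.4 ≈ 20.59 years.
41/20.59 ≈ 1.99 doublings → ratio ≈ 2^1.99 ≈ 4.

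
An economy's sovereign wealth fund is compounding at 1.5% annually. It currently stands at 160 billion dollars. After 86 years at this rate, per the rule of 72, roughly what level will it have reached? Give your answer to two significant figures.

It doubles every 72/1.5 ≈ 48.00 years, so 86 years is 1.79 doublings.
2^1.79 ≈ 3.46; 160 × 3.46 ≈ 550 billion dollars.

around 550 billion dollars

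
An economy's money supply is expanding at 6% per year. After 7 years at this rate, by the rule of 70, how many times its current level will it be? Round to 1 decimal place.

Doubling time ≈ 70/6 = 11.67 years.
7 years / 11.67 ≈ 0.60 doublings → factor 2^0.60 ≈ 1.5.

≈ 1.5 times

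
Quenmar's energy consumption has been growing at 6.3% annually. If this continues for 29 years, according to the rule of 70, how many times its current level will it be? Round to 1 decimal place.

Doubles every ≈ 11.11 years (70/6.3).
29 years is 2.61 doublings; 2^2.61 ≈ 6.1×.

around 6.1 times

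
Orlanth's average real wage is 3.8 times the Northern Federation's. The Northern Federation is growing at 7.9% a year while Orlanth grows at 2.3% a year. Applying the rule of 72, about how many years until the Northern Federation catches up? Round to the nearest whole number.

approximately 25 years

The growth-rate gap is 7.9% − 2.3% = 5.6 percentage points.
So the ratio between them halves every 72/5.6 ≈ 12.86 years.
A 3.8 times gap takes log₂(3.8) ≈ 1.93 halvings to close: 1.93 × 12.86 ≈ 25 years.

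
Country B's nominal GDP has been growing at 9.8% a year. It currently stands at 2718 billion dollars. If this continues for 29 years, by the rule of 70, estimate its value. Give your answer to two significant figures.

around 45000 billion dollars

It doubles every 70/9.8 ≈ 7.14 years, so 29 years is 4.06 doublings.
2^4.06 ≈ 16.68; 2718 × 16.68 ≈ 45000 billion dollars.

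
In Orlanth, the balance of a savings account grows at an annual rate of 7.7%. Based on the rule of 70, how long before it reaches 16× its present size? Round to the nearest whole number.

One doubling takes 70/7.7 = 9.09 years.
16 = 2^4, so 4 doublings → 36 years.

around 36 years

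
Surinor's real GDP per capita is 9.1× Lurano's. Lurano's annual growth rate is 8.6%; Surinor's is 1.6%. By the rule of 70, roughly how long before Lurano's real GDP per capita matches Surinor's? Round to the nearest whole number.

roughly 32 years

The growth-rate gap is 8.6% − 1.6% = 7 percentage points.
So the ratio between them halves every 70/7 ≈ 10.00 years.
A 9.1× gap takes log₂(9.1) ≈ 3.19 halvings to close: 3.19 × 10.00 ≈ 32 years.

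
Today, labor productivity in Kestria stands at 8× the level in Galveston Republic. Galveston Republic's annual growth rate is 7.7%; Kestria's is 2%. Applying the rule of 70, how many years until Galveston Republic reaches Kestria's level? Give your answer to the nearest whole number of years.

Galveston Republic gains on Kestria at 7.7% − 2% = 5.7 points a year.
At that relative rate the gap halves every 70/5.7 ≈ 12.28 years.
An 8× gap closes after 3 halvings: 3 × 12.28 ≈ 37 years.

roughly 37 years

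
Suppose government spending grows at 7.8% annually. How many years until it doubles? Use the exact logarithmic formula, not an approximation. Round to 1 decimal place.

t = ln(2) / ln(1 + 0.078) = 0.6931 / 0.075107 ≈ 9.23.

9.2 years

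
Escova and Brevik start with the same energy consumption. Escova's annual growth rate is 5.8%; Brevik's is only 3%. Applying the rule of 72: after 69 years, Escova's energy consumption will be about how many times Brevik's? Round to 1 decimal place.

roughly 6.4 times

Escova pulls ahead at 2.8 pp per year, so the ratio doubles every 72/2.8 ≈ 25.71 years.
In 69 years that's 2.68 doublings: 2^2.68 ≈ 6.4.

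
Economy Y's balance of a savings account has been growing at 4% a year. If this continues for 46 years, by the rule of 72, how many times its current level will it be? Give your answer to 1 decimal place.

around 5.9 times

Doubles every ≈ 18.00 years (72/4).
46 years is 2.56 doublings; 2^2.56 ≈ 5.9×.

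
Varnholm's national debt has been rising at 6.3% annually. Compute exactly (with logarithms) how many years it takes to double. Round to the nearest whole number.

11 years

t = ln(2) / ln(1 + 0.063) = 0.6931 / 0.061095 ≈ 11.34.
≈ 11 years.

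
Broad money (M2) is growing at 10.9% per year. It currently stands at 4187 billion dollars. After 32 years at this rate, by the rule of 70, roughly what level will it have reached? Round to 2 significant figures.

approximately 130000 billion dollars

Doubling time ≈ 70/10.9 = 6.42 years.
32 years is 32/6.42 ≈ 4.98 doublings, a factor of 2^4.98 ≈ 31.56.
4187 × 31.56 ≈ 130000 billion dollars.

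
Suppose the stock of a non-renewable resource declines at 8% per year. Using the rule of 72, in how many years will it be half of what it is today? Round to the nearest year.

The rule works in reverse for decay: 72/8 ≈ 9.00 years to halve.

≈ 9 years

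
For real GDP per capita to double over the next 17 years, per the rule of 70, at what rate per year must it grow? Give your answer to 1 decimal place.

70 / 17 ≈ 4.12, so about 4.1% per year.

4.1%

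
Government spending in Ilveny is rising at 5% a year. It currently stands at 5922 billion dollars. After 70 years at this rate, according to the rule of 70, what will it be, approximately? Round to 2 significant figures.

Doubling time ≈ 70/5 = 14.00 years.
70 years is 70/14.00 ≈ 5.00 doublings, a factor of 2^5.00 ≈ 32.00.
5922 × 32.00 ≈ 190000 billion dollars.

approximately 190000 billion dollars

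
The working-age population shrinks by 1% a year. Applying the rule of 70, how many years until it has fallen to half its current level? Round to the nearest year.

70 years

Halving time ≈ 70 / 1 = 70.00 → 70 years.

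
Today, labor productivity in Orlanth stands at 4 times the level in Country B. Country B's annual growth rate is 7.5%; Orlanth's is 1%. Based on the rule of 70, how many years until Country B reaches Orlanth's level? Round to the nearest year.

roughly 22 years

The growth-rate gap is 7.5% − 1% = 6.5 percentage points.
So the ratio between them halves every 70/6.5 ≈ 10.77 years.
A 4 times gap closes after 2 halvings: 2 × 10.77 ≈ 22 years.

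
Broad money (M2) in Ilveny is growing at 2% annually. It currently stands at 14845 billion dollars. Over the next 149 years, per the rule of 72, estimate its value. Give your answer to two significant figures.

around 260000 billion dollars

Doubling time ≈ 72/2 = 36.00 years.
149 years is 149/36.00 ≈ 4.14 doublings, a factor of 2^4.14 ≈ 17.63.
14845 × 17.63 ≈ 260000 billion dollars.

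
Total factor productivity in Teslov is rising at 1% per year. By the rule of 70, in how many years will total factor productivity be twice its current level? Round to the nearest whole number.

Doubling time ≈ 70 / 1 = 70.00 years.

around 70 years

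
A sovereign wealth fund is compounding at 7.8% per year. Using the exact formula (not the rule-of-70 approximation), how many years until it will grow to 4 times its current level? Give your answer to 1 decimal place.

t = ln(4) / ln(1 + 0.078) = 1.3863 / 0.075107 ≈ 18.46.

18.5 years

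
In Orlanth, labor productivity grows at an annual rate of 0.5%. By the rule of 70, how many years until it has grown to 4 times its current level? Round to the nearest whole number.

One doubling takes 70/0.5 = 140.00 years.
4 = 2^2, so 2 doublings → 280 years.

around 280 years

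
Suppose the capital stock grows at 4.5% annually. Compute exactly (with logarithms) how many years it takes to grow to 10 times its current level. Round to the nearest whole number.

t = ln(10) / ln(1 + 0.045) = 2.3026 / 0.044017 ≈ 52.31.
≈ 52 years.

52 years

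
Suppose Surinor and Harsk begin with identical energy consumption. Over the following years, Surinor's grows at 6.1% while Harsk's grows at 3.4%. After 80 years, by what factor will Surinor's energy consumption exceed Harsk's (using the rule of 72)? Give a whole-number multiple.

Rate gap = 6.1% − 3.4% = 2.7 points.
The ratio doubles every 72/2.7 ≈ 26.67 years.
80/26.67 ≈ 3.00 doublings → ratio ≈ 2^3.00 ≈ 8.

≈ 8 times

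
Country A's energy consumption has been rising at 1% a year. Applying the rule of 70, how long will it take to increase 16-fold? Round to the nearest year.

One doubling takes 70/1 = 70.00 years.
16 = 2^4, so 4 doublings → 280 years.

around 280 years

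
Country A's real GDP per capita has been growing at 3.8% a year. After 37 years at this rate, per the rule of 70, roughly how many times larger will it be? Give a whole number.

At 3.8% one doubling takes ≈ 18.42 years; 37 years is 2 of them, so ×4.

approximately 4 times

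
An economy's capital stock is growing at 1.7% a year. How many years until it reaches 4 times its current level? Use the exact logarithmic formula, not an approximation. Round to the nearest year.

82 years

t = ln(4) / ln(1 + 0.017) = 1.3863 / 0.016857 ≈ 82.24.
≈ 82 years.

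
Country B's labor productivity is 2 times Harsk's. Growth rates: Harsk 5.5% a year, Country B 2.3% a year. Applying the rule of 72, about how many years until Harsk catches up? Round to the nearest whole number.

What matters is the difference: 3.2 pp.
Rule of 72 on the gap: the ratio halves every 72/3.2 ≈ 22.50 years.
A 2 times gap closes after 1 halving: 1 × 22.50 ≈ 23 years.

around 23 years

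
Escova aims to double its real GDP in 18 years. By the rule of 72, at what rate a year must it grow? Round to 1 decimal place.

around 4.0%

72 / 18 ≈ 4.00, so about 4.0% a year.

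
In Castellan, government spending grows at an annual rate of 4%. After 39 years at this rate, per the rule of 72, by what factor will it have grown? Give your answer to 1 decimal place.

approximately 4.5 times

Doubling time ≈ 72/4 = 18.00 years.
39 years / 18.00 ≈ 2.17 doublings → factor 2^2.17 ≈ 4.5.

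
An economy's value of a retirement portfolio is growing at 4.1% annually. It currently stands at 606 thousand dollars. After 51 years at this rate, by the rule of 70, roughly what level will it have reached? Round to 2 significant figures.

Doubling time ≈ 70/4.1 = 17.07 years.
51 years is 51/17.07 ≈ 2.99 doublings, a factor of 2^2.99 ≈ 7.94.
606 × 7.94 ≈ 4800 thousand dollars.

≈ 4800 thousand dollars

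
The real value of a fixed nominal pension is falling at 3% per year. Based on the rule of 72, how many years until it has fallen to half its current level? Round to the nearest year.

The rule works in reverse for decay: 72/3 ≈ 24.00 years to halve.

about 24 years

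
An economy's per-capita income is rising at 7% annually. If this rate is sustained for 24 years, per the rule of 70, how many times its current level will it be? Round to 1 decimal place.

around 5.3 times

Doubles every ≈ 10.00 years (70/7).
24 years is 2.40 doublings; 2^2.40 ≈ 5.3×.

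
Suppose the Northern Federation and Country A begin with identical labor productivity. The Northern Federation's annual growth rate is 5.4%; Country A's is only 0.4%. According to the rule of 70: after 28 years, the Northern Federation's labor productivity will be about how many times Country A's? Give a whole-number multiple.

Only the 5-point difference matters.
70/5 ≈ 14.00 years per doubling of the ratio; 28 years gives 2.00 doublings, so ≈ 4×.

about 4 times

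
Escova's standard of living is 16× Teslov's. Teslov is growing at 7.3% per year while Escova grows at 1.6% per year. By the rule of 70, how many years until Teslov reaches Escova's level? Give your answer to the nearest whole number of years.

Teslov gains on Escova at 7.3% − 1.6% = 5.7 points a year.
At that relative rate the gap halves every 70/5.7 ≈ 12.28 years.
A 16× gap closes after 4 halvings: 4 × 12.28 ≈ 49 years.

49 years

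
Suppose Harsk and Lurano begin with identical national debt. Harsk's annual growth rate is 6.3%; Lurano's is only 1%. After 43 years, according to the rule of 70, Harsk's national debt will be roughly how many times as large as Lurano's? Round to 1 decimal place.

Only the 5.3-point difference matters.
70/5.3 ≈ 13.21 years per doubling of the ratio; 43 years gives 3.26 doublings, so ≈ 9.6×.

≈ 9.6 times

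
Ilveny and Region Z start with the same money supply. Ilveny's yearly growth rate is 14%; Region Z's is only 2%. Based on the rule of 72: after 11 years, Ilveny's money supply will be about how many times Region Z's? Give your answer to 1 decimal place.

Rate gap = 14% − 2% = 12 points.
The ratio doubles every 72/12 ≈ 6.00 years.
11/6.00 ≈ 1.83 doublings → ratio ≈ 2^1.83 ≈ 3.6.

approximately 3.6 times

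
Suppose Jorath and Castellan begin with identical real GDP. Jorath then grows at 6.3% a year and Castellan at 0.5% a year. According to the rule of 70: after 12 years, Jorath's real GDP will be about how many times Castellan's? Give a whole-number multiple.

about 2 times

Rate gap = 6.3% − 0.5% = 5.8 points.
The ratio doubles every 70/5.8 ≈ 12.07 years.
12/12.07 ≈ 0.99 doublings → ratio ≈ 2^0.99 ≈ 2.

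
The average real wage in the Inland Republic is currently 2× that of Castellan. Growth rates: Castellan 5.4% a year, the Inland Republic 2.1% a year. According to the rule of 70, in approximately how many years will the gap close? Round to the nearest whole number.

roughly 21 years

What matters is the difference: 3.3 pp.
Rule of 70 on the gap: the ratio halves every 70/3.3 ≈ 21.21 years.
A 2× gap closes after 1 halving: 1 × 21.21 ≈ 21 years.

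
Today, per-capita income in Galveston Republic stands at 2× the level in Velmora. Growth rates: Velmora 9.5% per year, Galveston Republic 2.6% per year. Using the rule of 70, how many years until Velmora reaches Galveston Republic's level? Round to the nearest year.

What matters is the difference: 6.9 pp.
Rule of 70 on the gap: the ratio halves every 70/6.9 ≈ 10.14 years.
A 2× gap closes after 1 halving: 1 × 10.14 ≈ 10 years.

around 10 years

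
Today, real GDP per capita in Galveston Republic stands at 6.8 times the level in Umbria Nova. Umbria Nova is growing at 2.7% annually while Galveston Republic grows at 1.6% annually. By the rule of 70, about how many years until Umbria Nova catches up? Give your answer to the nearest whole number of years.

The growth-rate gap is 2.7% − 1.6% = 1.1 percentage points.
So the ratio between them halves every 70/1.1 ≈ 63.64 years.
A 6.8 times gap takes log₂(6.8) ≈ 2.77 halvings to close: 2.77 × 63.64 ≈ 176 years.

about 176 years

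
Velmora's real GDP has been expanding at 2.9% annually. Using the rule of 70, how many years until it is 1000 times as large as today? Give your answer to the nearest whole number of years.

Doubling time ≈ 70/2.9 = 24.14 years.
1000× is log₂ 1000 ≈ 9.97 doublings, so ≈ 9.97 × 24.14 = 241 years.

241 years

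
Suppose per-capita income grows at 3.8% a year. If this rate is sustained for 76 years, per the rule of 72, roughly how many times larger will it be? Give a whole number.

At 3.8% one doubling takes ≈ 18.95 years; 76 years is 4 of them, so ×16.

approximately 16 times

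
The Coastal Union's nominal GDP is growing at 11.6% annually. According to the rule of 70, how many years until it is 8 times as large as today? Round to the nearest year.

One doubling takes 70/11.6 = 6.03 years.
Getting to 8× needs 3 doublings: 3 × 6.03 ≈ 18 years.

around 18 years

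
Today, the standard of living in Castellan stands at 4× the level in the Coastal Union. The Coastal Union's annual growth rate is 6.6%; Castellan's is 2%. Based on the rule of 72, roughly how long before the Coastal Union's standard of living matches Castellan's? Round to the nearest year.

roughly 31 years

What matters is the difference: 4.6 pp.
Rule of 72 on the gap: the ratio halves every 72/4.6 ≈ 15.65 years.
A 4× gap closes after 2 halvings: 2 × 15.65 ≈ 31 years.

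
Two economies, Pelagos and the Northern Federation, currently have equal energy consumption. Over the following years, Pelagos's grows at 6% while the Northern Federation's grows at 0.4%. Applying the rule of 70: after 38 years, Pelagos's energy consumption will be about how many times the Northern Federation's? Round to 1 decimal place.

Rate gap = 6% − 0.4% = 5.6 points.
The ratio doubles every 70/5.6 ≈ 12.50 years.
38/12.50 ≈ 3.04 doublings → ratio ≈ 2^3.04 ≈ 8.2.

about 8.2 times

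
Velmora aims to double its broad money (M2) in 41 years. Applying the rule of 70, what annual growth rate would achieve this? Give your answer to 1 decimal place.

approximately 1.7% annually

70 / 41 ≈ 1.71, so about 1.7% annually.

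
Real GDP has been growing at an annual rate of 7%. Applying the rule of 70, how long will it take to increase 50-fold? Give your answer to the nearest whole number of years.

roughly 56 years

One doubling takes 70/7 = 10.00 years.
50× is log₂ 50 ≈ 5.64 doublings, so ≈ 5.64 × 10.00 = 56 years.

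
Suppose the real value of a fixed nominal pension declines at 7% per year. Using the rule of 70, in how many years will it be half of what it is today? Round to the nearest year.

roughly 10 years

The rule works in reverse for decay: 70/7 ≈ 10.00 years to halve.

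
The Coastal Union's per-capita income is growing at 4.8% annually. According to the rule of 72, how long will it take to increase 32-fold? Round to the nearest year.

around 75 years

Doubling time ≈ 72/4.8 = 15.00 years.
32 = 2^5, so 5 doublings → 75 years.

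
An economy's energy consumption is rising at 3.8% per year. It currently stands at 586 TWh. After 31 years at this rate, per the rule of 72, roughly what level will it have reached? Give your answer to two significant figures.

It doubles every 72/3.8 ≈ 18.95 years, so 31 years is 1.64 doublings.
2^1.64 ≈ 3.12; 586 × 3.12 ≈ 1800 TWh.

approximately 1800 TWh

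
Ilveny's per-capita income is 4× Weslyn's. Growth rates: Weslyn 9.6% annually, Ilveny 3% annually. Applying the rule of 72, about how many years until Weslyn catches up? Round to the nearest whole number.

The growth-rate gap is 9.6% − 3% = 6.6 percentage points.
So the ratio between them halves every 72/6.6 ≈ 10.91 years.
A 4× gap closes after 2 halvings: 2 × 10.91 ≈ 22 years.

≈ 22 years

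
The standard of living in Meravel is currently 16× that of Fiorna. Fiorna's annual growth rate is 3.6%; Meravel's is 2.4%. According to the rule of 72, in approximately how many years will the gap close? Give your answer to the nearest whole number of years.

The growth-rate gap is 3.6% − 2.4% = 1.2 percentage points.
So the ratio between them halves every 72/1.2 ≈ 60.00 years.
A 16× gap closes after 4 halvings: 4 × 60.00 ≈ 240 years.

approximately 240 years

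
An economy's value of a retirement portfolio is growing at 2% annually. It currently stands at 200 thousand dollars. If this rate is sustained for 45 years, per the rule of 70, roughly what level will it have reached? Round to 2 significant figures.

around 490 thousand dollars

It doubles every 70/2 ≈ 35.00 years, so 45 years is 1.29 doublings.
2^1.29 ≈ 2.45; 200 × 2.45 ≈ 490 thousand dollars.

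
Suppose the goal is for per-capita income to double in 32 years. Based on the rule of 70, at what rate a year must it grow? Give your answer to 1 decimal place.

approximately 2.2%

70 / 32 ≈ 2.19, so about 2.2% a year.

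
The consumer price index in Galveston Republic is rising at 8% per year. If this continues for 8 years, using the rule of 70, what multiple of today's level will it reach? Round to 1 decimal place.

around 1.9 times

Doubling time ≈ 70/8 = 8.75 years.
8 years / 8.75 ≈ 0.91 doublings → factor 2^0.91 ≈ 1.9.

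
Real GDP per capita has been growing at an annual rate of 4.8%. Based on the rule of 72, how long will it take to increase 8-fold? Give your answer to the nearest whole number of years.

approximately 45 years

One doubling takes 72/4.8 = 15.00 years.
8× is 3 doublings, so 3 × 15.00 ≈ 45 years.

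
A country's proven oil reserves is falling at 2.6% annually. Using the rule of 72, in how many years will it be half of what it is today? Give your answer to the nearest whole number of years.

around 28 years

The rule works in reverse for decay: 72/2.6 ≈ 27.69 years to halve.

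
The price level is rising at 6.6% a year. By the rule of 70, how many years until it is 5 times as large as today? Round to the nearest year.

≈ 25 years

Doubling time ≈ 70/6.6 = 10.61 years.
5× is log₂ 5 ≈ 2.32 doublings, so ≈ 2.32 × 10.61 = 25 years.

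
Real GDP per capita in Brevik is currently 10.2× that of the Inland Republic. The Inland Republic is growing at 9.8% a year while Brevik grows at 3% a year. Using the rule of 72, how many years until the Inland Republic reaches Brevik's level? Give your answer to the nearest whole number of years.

the Inland Republic gains on Brevik at 9.8% − 3% = 6.8 points a year.
At that relative rate the gap halves every 72/6.8 ≈ 10.59 years.
A 10.2× gap takes log₂(10.2) ≈ 3.35 halvings to close: 3.35 × 10.59 ≈ 35 years.

≈ 35 years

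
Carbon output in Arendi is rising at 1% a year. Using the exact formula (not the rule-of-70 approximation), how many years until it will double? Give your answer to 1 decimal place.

t = ln(2) / ln(1 + 0.01) = 0.6931 / 0.009950 ≈ 69.66.

69.7 years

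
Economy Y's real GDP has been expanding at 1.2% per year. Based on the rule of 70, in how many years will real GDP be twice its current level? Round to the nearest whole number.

Doubling time ≈ 70 / 1.2 = 58.33 years.

58 years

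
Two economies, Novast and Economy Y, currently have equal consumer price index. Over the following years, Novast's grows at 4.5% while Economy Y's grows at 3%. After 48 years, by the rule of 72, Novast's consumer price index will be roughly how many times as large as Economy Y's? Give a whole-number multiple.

around 2 times

Rate gap = 4.5% − 3% = 1.5 points.
The ratio doubles every 72/1.5 ≈ 48.00 years.
48/48.00 ≈ 1.00 doublings → ratio ≈ 2^1.00 ≈ 2.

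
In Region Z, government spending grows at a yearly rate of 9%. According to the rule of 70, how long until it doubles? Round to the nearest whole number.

≈ 8 years

At 9%, doubling takes about 70/9 = 7.78 years.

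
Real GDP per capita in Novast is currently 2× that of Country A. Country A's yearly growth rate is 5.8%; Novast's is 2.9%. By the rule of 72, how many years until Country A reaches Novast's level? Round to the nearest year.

What matters is the difference: 2.9 pp.
Rule of 72 on the gap: the ratio halves every 72/2.9 ≈ 24.83 years.
A 2× gap closes after 1 halving: 1 × 24.83 ≈ 25 years.

approximately 25 years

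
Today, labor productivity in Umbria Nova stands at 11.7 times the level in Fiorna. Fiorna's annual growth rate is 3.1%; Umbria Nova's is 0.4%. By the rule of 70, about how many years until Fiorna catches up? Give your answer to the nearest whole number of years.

roughly 92 years

Fiorna gains on Umbria Nova at 3.1% − 0.4% = 2.7 points a year.
At that relative rate the gap halves every 70/2.7 ≈ 25.93 years.
An 11.7 times gap takes log₂(11.7) ≈ 3.55 halvings to close: 3.55 × 25.93 ≈ 92 years.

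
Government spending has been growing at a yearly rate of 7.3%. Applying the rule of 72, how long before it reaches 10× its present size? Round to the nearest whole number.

At 7.3% it doubles every 72/7.3 ≈ 9.86 years.
10× is log₂ 10 ≈ 3.32 doublings, so ≈ 3.32 × 9.86 = 33 years.

roughly 33 years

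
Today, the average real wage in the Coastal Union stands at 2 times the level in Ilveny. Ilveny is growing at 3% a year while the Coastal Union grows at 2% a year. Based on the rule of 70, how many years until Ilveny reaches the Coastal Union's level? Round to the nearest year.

about 70 years

The growth-rate gap is 3% − 2% = 1 percentage point.
So the ratio between them halves every 70/1 ≈ 70.00 years.
A 2 times gap closes after 1 halving: 1 × 70.00 ≈ 70 years.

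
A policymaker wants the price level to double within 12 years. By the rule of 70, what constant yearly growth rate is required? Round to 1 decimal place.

70 / 12 ≈ 5.83, so about 5.8% per year.

≈ 5.8%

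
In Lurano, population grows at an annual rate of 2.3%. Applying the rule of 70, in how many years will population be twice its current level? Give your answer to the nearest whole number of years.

Doubling time ≈ 70 / 2.3 = 30.43 years.

around 30 years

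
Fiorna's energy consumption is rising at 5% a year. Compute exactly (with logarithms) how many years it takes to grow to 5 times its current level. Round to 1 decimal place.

t = ln(5) / ln(1 + 0.05) = 1.6094 / 0.048790 ≈ 32.99.

33.0 years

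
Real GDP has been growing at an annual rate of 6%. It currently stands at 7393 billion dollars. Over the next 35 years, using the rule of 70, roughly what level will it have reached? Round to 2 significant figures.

It doubles every 70/6 ≈ 11.67 years, so 35 years is 3.00 doublings.
2^3.00 ≈ 8.00; 7393 × 8.00 ≈ 59000 billion dollars.

roughly 59000 billion dollars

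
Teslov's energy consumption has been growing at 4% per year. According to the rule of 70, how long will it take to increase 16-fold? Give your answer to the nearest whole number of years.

≈ 70 years

Doubling time ≈ 70/4 = 17.50 years.
16 = 2^4, so 4 doublings → 70 years.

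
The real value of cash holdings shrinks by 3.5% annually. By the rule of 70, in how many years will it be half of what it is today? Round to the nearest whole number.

Halving time ≈ 70 / 3.5 = 20.00 → 20 years.

roughly 20 years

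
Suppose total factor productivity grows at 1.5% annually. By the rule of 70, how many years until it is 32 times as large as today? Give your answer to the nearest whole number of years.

At 1.5% it doubles every 70/1.5 ≈ 46.67 years.
32× is 5 doublings, so 5 × 46.67 ≈ 233 years.

≈ 233 years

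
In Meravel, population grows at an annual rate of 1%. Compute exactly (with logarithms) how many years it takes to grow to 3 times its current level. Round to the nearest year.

t = ln(3) / ln(1 + 0.01) = 1.0986 / 0.009950 ≈ 110.41.
≈ 110 years.

110 years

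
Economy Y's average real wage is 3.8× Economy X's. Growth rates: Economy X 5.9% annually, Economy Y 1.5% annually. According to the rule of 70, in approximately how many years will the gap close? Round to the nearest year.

The growth-rate gap is 5.9% − 1.5% = 4.4 percentage points.
So the ratio between them halves every 70/4.4 ≈ 15.91 years.
A 3.8× gap takes log₂(3.8) ≈ 1.93 halvings to close: 1.93 × 15.91 ≈ 31 years.

around 31 years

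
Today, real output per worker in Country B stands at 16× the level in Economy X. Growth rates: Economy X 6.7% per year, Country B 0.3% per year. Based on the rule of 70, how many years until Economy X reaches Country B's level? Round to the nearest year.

≈ 44 years

Economy X gains on Country B at 6.7% − 0.3% = 6.4 points a year.
At that relative rate the gap halves every 70/6.4 ≈ 10.94 years.
A 16× gap closes after 4 halvings: 4 × 10.94 ≈ 44 years.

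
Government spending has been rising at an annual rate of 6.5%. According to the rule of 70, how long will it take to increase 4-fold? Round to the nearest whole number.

approximately 22 years

At 6.5% it doubles every 70/6.5 ≈ 10.77 years.
4 = 2^2, so 2 doublings → 22 years.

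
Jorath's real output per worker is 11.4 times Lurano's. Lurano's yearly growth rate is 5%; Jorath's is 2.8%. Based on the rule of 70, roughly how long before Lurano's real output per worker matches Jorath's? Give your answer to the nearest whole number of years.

about 112 years

The growth-rate gap is 5% − 2.8% = 2.2 percentage points.
So the ratio between them halves every 70/2.2 ≈ 31.82 years.
An 11.4 times gap takes log₂(11.4) ≈ 3.51 halvings to close: 3.51 × 31.82 ≈ 112 years.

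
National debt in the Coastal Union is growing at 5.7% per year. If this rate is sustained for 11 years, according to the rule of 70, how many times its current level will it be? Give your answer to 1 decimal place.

about 1.9 times

Doubling time ≈ 70/5.7 = 12.28 years.
11 years / 12.28 ≈ 0.90 doublings → factor 2^0.90 ≈ 1.9.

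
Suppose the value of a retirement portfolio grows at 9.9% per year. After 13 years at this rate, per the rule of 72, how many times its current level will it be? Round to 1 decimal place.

around 3.5 times

Doubling time ≈ 72/9.9 = 7.27 years.
13 years / 7.27 ≈ 1.79 doublings → factor 2^1.79 ≈ 3.5.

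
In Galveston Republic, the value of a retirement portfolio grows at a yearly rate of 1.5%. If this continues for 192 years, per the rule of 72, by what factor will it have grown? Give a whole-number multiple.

At 1.5% one doubling takes ≈ 48.00 years; 192 years is 4 of them, so ×16.

≈ 16 times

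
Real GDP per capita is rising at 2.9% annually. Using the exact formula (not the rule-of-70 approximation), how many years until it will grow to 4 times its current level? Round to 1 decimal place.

48.5 years

t = ln(4) / ln(1 + 0.029) = 1.3863 / 0.028587 ≈ 48.49.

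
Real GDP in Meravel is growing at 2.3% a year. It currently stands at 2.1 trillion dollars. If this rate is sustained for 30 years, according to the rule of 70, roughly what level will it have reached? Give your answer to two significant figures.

≈ 4.2 trillion dollars

It doubles every 70/2.3 ≈ 30.43 years, so 30 years is 0.99 doublings.
2^0.99 ≈ 1.99; 2.1 × 1.99 ≈ 4.2 trillion dollars.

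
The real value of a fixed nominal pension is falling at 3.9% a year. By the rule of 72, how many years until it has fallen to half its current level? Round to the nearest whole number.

18 years

Falling at 3.9%, it halves about every 72/3.9 = 18.46 years.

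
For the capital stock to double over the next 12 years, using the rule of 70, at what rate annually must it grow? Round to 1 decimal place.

≈ 5.8%

70 / 12 ≈ 5.83, so about 5.8% annually.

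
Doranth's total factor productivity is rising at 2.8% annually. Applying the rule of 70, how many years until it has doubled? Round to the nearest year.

70/2.8 ≈ 25.00, so it doubles roughly every 25 years.

around 25 years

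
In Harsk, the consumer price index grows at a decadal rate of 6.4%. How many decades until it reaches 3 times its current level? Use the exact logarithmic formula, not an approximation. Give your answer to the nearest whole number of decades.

t = ln(3) / ln(1 + 0.064) = 1.0986 / 0.062035 ≈ 17.71.
≈ 18 decades.

18 decades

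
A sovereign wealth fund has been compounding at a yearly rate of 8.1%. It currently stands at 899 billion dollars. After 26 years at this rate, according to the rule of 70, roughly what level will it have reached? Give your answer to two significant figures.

roughly 7200 billion dollars

Doubling time ≈ 70/8.1 = 8.64 years.
26 years is 26/8.64 ≈ 3.01 doublings, a factor of 2^3.01 ≈ 8.06.
899 × 8.06 ≈ 7200 billion dollars.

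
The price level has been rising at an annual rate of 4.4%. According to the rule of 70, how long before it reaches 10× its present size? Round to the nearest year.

approximately 53 years

One doubling takes 70/4.4 = 15.91 years.
10× is log₂ 10 ≈ 3.32 doublings, so ≈ 3.32 × 15.91 = 53 years.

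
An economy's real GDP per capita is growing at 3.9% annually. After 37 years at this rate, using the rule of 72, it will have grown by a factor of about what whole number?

At 3.9% one doubling takes ≈ 18.46 years; 37 years is 2 of them, so ×4.

about 4 times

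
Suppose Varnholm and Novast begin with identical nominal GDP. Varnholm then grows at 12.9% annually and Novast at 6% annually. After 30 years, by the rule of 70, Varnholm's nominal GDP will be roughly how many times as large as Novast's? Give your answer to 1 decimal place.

≈ 7.8 times

Only the 6.9-point difference matters.
70/6.9 ≈ 10.14 years per doubling of the ratio; 30 years gives 2.96 doublings, so ≈ 7.8×.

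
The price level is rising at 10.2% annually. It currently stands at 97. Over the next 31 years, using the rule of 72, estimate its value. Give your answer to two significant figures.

Doubling time ≈ 72/10.2 = 7.06 years.
31 years is 31/7.06 ≈ 4.39 doublings, a factor of 2^4.39 ≈ 20.97.
97 × 20.97 ≈ 2000.

around 2000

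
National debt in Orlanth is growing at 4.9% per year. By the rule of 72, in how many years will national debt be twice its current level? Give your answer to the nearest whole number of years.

72/4.9 ≈ 14.69, so it doubles roughly every 15 years.

≈ 15 years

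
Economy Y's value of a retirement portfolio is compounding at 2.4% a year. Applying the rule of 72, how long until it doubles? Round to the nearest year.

Doubling time ≈ 72 / 2.4 = 30.00 years.

≈ 30 years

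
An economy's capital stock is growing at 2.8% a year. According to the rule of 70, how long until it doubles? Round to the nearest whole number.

At 2.8%, doubling takes about 70/2.8 = 25.00 years.

25 years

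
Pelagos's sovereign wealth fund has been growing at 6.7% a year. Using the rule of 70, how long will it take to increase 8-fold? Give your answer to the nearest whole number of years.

≈ 31 years

One doubling takes 70/6.7 = 10.45 years.
Getting to 8× needs 3 doublings: 3 × 10.45 ≈ 31 years.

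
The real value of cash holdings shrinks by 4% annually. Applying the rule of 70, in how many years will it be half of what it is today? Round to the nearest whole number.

Halving time ≈ 70 / 4 = 17.50 → 18 years.

around 18 years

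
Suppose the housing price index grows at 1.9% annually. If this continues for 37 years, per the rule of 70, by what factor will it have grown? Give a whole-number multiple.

roughly 2 times

Doubling time ≈ 70/1.9 = 36.84 years.
37/36.84 ≈ 1 doubling, so about 2^1 = 2×.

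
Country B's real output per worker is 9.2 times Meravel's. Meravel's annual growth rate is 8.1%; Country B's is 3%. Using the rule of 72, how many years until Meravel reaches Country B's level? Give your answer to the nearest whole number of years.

Meravel gains on Country B at 8.1% − 3% = 5.1 points a year.
At that relative rate the gap halves every 72/5.1 ≈ 14.12 years.
A 9.2 times gap takes log₂(9.2) ≈ 3.20 halvings to close: 3.20 × 14.12 ≈ 45 years.

45 years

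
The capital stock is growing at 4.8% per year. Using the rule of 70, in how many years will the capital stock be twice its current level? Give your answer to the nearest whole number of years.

70/4.8 ≈ 14.58, so it doubles roughly every 15 years.

15 years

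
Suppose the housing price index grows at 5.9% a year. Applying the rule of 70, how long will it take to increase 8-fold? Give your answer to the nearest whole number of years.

One doubling takes 70/5.9 = 11.86 years.
8 = 2^3, so 3 doublings → 36 years.

roughly 36 years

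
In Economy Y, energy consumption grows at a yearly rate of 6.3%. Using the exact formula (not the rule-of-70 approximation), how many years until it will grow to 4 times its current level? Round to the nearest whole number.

23 years

t = ln(4) / ln(1 + 0.063) = 1.3863 / 0.061095 ≈ 22.69.
≈ 23 years.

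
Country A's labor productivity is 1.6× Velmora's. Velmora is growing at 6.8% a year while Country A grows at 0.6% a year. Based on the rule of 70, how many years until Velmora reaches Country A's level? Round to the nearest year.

roughly 8 years

Velmora gains on Country A at 6.8% − 0.6% = 6.2 points a year.
At that relative rate the gap halves every 70/6.2 ≈ 11.29 years.
A 1.6× gap takes log₂(1.6) ≈ 0.68 halvings to close: 0.68 × 11.29 ≈ 8 years.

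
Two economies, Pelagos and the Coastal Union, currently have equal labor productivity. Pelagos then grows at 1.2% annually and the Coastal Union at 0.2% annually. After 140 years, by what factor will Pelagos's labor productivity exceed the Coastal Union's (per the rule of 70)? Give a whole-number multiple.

around 4 times

Pelagos pulls ahead at 1 pp per year, so the ratio doubles every 70/1 ≈ 70.00 years.
In 140 years that's 2.00 doublings: 2^2.00 ≈ 4.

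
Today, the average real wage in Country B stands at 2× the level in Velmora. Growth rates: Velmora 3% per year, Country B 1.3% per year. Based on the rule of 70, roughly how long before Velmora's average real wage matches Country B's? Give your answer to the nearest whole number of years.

approximately 41 years

The growth-rate gap is 3% − 1.3% = 1.7 percentage points.
So the ratio between them halves every 70/1.7 ≈ 41.18 years.
A 2× gap closes after 1 halving: 1 × 41.18 ≈ 41 years.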